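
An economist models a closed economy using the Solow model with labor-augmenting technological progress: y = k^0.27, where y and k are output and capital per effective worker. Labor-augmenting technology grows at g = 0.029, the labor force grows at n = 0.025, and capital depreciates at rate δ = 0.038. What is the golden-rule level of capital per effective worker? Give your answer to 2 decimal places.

k_gold ≈ 4.37

Break-even investment rate: n + g + δ = 0.025 + 0.029 + 0.038 = 0.092.
At the golden rule the marginal product of capital equals n+g+δ: 0.27·k^(0.27−1) = 0.092. Solving, k_gold = (0.27/0.092)^(1/0.73) ≈ 4.3703.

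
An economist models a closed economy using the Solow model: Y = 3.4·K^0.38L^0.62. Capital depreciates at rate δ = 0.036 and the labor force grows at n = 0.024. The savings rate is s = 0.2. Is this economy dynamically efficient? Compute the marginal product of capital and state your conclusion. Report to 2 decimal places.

dynamically efficient; MPK ≈ 0.11

n + δ = 0.024 + 0.036 = 0.06.
Steady-state k*: s·A·k^0.38 = 0.06·k gives k* = (0.2·3.4/0.06)^(1/0.62) ≈ 50.1853.
MPK = 0.38·3.4·50.1853^(-0.62) ≈ 0.1140.
MPK > n+δ = 0.06, so the economy is dynamically efficient (under-saving).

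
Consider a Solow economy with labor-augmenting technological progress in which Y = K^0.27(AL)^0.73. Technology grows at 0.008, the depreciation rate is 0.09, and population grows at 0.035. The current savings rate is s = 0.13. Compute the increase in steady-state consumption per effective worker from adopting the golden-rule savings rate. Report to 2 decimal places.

The effective depreciation rate is n + g + δ = 0.035 + 0.008 + 0.09 = 0.133.
Current steady state (s = 0.13): k* = (0.13/0.133)^(1/0.73) ≈ 0.9692, y* = 0.9692^0.27 ≈ 0.9916, c* = (1−0.13)·0.9916 ≈ 0.8627.
At the golden rule the marginal product of capital equals n+g+δ: 0.27·k^(0.27−1) = 0.133. Solving, k_gold = (0.27/0.133)^(1/0.73) ≈ 2.6378.
y_gold = 2.6378^0.27 ≈ 1.2994, c_gold = y_gold − 0.133·k_gold ≈ 0.9485.
Gain: Δc = 0.9485 − 0.8627 ≈ 0.0859.

Δc ≈ 0.09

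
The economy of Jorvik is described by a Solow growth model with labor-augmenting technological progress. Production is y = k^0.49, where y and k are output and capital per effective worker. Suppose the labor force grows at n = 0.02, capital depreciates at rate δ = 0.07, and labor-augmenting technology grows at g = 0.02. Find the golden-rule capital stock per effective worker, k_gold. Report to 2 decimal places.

n + g + δ = 0.02 + 0.02 + 0.07 = 0.11.
Golden rule sets MPK = n+g+δ: 0.49·k^(0.49−1) = 0.11, so k_gold = (0.49/0.11)^(1/0.51) ≈ 18.7139.

k_gold ≈ 18.71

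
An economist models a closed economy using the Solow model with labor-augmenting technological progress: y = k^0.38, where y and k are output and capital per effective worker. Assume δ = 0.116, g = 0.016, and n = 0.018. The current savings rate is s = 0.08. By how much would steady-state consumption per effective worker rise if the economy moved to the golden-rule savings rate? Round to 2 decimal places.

Break-even investment rate: n + g + δ = 0.018 + 0.016 + 0.116 = 0.15.
Current steady state (s = 0.08): k* = (0.08/0.15)^(1/0.62) ≈ 0.3628, y* = 0.3628^0.38 ≈ 0.6803, c* = (1−0.08)·0.6803 ≈ 0.6258.
At the golden rule the marginal product of capital equals n+g+δ: 0.38·k^(0.38−1) = 0.15. Solving, k_gold = (0.38/0.15)^(1/0.62) ≈ 4.4783.
y_gold = 4.4783^0.38 ≈ 1.7678, c_gold = y_gold − 0.15·k_gold ≈ 1.0960.
Gain: Δc = 1.0960 − 0.6258 ≈ 0.4702.

Δc ≈ 0.47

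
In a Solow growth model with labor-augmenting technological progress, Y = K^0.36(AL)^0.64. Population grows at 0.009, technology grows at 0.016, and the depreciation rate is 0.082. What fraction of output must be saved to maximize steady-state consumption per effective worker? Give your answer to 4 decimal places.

s_gold = 0.3600

Break-even investment rate: n + g + δ = 0.009 + 0.016 + 0.082 = 0.107.
At the golden rule MPK = n+g+δ, and in any Cobb-Douglas steady state s = (n+g+δ)·k/y = MPK·k/y = capital's share 0.36.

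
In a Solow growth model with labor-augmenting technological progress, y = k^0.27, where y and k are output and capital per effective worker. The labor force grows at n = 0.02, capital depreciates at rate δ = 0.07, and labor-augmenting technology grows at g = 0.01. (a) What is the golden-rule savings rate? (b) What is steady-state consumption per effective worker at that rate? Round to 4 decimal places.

(a) s_gold = 0.2700; (b) c_gold ≈ 1.0541

The effective depreciation rate is n + g + δ = 0.02 + 0.01 + 0.07 = 0.1.
For Cobb-Douglas, s_gold equals capital's share: s_gold = 0.27.
At the golden rule the marginal product of capital equals n+g+δ: 0.27·k^(0.27−1) = 0.1. Solving, k_gold = (0.27/0.1)^(1/0.73) ≈ 3.8986.
y_gold = 3.8986^0.27 ≈ 1.4439; c_gold = (1−0.27)·y_gold ≈ 1.0541.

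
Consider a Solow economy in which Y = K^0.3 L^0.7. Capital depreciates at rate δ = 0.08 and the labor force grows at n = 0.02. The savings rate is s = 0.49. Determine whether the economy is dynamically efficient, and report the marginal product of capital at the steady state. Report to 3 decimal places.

n + δ = 0.02 + 0.08 = 0.1.
Steady-state k*: s·k^0.3 = 0.1·k gives k* = (0.49/0.1)^(1/0.7) ≈ 9.6827.
MPK = 0.3·9.6827^(-0.7) ≈ 0.0612.
MPK < n+δ = 0.1, so the economy is dynamically inefficient (over-saving).

dynamically inefficient; MPK ≈ 0.061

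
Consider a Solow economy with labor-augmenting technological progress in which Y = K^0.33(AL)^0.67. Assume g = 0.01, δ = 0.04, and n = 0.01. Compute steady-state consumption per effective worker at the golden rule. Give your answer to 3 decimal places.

c_gold ≈ 1.551

The effective depreciation rate is n + g + δ = 0.01 + 0.01 + 0.04 = 0.06.
Maximizing c = f(k) − (n+g+δ)·k gives f'(k) = n+g+δ, i.e. 0.33·k^(0.33−1) = 0.06, so k_gold = (0.33/0.06)^(1/0.67) ≈ 12.7356.
y_gold = 12.7356^0.33 ≈ 2.3156.
c_gold = y_gold − (n+g+δ)·k_gold = 2.3156 − 0.06·12.7356 ≈ 1.5514.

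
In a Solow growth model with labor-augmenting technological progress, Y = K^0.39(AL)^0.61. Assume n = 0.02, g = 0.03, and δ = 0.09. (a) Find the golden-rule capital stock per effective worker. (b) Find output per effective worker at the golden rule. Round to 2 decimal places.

(a) k_gold ≈ 5.36; (b) y_gold ≈ 1.93

Capital per effective worker breaks even when investment replaces (n + g + δ)·k; here n + g + δ = 0.14.
Golden rule sets MPK = n+g+δ: 0.39·k^(0.39−1) = 0.14, so k_gold = (0.39/0.14)^(1/0.61) ≈ 5.3630.
y_gold = 5.3630^0.39 ≈ 1.9252.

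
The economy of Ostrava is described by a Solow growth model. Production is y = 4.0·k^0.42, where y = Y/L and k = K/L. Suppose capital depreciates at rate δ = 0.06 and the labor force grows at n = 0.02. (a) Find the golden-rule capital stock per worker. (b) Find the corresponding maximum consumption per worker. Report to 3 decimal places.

(a) k_gold ≈ 190.409; (b) c_gold ≈ 21.036

Break-even investment rate: n + δ = 0.02 + 0.06 = 0.08.
Setting f'(k) = n+δ gives 0.42·4.0·k^(0.42−1) = 0.08, hence k_gold = (0.42·4.0/0.08)^(1/0.58) ≈ 190.4094.
y_gold = 4.0·190.4094^0.42 ≈ 36.2685; c_gold = y_gold − 0.08·k_gold ≈ 21.0357.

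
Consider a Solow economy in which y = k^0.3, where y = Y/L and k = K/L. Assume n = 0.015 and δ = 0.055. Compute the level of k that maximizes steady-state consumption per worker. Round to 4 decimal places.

Capital per worker breaks even when investment replaces (n + δ)·k; here n + δ = 0.07.
Setting f'(k) = n+δ gives 0.3·k^(0.3−1) = 0.07, hence k_gold = (0.3/0.07)^(1/0.7) ≈ 7.9963.

k_gold ≈ 7.9963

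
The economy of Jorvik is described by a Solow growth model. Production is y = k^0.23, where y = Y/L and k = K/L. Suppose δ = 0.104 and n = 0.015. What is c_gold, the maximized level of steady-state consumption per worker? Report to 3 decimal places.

c_gold ≈ 0.938

The effective depreciation rate is n + δ = 0.015 + 0.104 = 0.119.
Golden rule sets MPK = n+δ: 0.23·k^(0.23−1) = 0.119, so k_gold = (0.23/0.119)^(1/0.77) ≈ 2.3532.
y_gold = 2.3532^0.23 ≈ 1.2175.
c_gold = y_gold − (n+δ)·k_gold = 1.2175 − 0.119·2.3532 ≈ 0.9375.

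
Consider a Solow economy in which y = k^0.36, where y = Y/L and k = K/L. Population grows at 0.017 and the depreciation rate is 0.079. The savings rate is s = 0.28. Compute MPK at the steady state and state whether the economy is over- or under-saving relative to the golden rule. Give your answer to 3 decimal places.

Capital per worker breaks even when investment replaces (n + δ)·k; here n + δ = 0.096.
Steady-state k*: s·k^0.36 = 0.096·k gives k* = (0.28/0.096)^(1/0.64) ≈ 5.3258.
MPK = 0.36·5.3258^(-0.64) ≈ 0.1234.
MPK > n+δ = 0.096, so the economy is dynamically efficient (under-saving).

under-saving; MPK ≈ 0.123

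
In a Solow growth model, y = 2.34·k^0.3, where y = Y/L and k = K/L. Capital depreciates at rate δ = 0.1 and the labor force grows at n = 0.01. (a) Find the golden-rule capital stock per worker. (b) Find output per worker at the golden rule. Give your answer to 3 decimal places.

n + δ = 0.01 + 0.1 = 0.11.
Maximizing c = f(k) − (n+δ)·k gives f'(k) = n+δ, i.e. 0.3·2.34·k^(0.3−1) = 0.11, so k_gold = (0.3·2.34/0.11)^(1/0.7) ≈ 14.1228.
y_gold = 2.34·14.1228^0.3 ≈ 5.1784.

(a) k_gold ≈ 14.123; (b) y_gold ≈ 5.178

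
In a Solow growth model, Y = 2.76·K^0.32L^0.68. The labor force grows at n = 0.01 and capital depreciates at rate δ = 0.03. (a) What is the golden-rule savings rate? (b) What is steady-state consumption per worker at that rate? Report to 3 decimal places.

(a) s_gold = 0.320; (b) c_gold ≈ 8.052

Capital per worker breaks even when investment replaces (n + δ)·k; here n + δ = 0.04.
For Cobb-Douglas, s_gold equals capital's share: s_gold = 0.32.
Golden rule sets MPK = n+δ: 0.32·2.76·k^(0.32−1) = 0.04, so k_gold = (0.32·2.76/0.04)^(1/0.68) ≈ 94.7260.
y_gold = 2.76·94.7260^0.32 ≈ 11.8408; c_gold = (1−0.32)·y_gold ≈ 8.0517.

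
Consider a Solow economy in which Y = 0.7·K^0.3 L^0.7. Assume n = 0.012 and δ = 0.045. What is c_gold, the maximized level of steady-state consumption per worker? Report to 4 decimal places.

n + δ = 0.012 + 0.045 = 0.057.
Golden rule sets MPK = n+δ: 0.3·0.7·k^(0.3−1) = 0.057, so k_gold = (0.3·0.7/0.057)^(1/0.7) ≈ 6.4426.
y_gold = 0.7·6.4426^0.3 ≈ 1.2241.
c_gold = y_gold − (n+δ)·k_gold = 1.2241 − 0.057·6.4426 ≈ 0.8569.

c_gold ≈ 0.8569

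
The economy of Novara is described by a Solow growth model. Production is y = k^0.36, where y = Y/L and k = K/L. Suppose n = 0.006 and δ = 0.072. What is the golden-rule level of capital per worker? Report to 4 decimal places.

Capital per worker breaks even when investment replaces (n + δ)·k; here n + δ = 0.078.
Maximizing c = f(k) − (n+δ)·k gives f'(k) = n+δ, i.e. 0.36·k^(0.36−1) = 0.078, so k_gold = (0.36/0.078)^(1/0.64) ≈ 10.9100.

k_gold ≈ 10.9100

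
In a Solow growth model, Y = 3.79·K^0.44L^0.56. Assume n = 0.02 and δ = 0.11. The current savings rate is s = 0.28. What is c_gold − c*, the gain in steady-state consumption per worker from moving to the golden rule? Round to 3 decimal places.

Break-even investment rate: n + δ = 0.02 + 0.11 = 0.13.
Current steady state (s = 0.28): k* = (0.28·3.79/0.13)^(1/0.56) ≈ 42.4923, y* = 3.79·42.4923^0.44 ≈ 19.7286, c* = (1−0.28)·19.7286 ≈ 14.2046.
Golden rule sets MPK = n+δ: 0.44·3.79·k^(0.44−1) = 0.13, so k_gold = (0.44·3.79/0.13)^(1/0.56) ≈ 95.2438.
y_gold = 3.79·95.2438^0.44 ≈ 28.1402, c_gold = y_gold − 0.13·k_gold ≈ 15.7585.
Gain: Δc = 15.7585 − 14.2046 ≈ 1.5539.

Δc ≈ 1.554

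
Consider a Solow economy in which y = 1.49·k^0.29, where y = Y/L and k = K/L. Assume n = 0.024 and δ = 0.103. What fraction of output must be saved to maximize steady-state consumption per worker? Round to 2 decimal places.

Capital per worker breaks even when investment replaces (n + δ)·k; here n + δ = 0.127.
At the golden rule MPK = n+δ, and in any Cobb-Douglas steady state s = (n+δ)·k/y = MPK·k/y = capital's share 0.29.

s_gold = 0.29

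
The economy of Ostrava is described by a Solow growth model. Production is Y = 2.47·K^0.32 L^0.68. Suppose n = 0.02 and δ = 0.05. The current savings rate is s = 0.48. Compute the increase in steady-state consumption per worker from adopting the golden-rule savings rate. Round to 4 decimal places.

Δc ≈ 0.3917

The effective depreciation rate is n + δ = 0.02 + 0.05 = 0.07.
Current steady state (s = 0.48): k* = (0.48·2.47/0.07)^(1/0.68) ≈ 64.1384, y* = 2.47·64.1384^0.32 ≈ 9.3535, c* = (1−0.48)·9.3535 ≈ 4.8638.
Setting f'(k) = n+δ gives 0.32·2.47·k^(0.32−1) = 0.07, hence k_gold = (0.32·2.47/0.07)^(1/0.68) ≈ 35.3313.
y_gold = 2.47·35.3313^0.32 ≈ 7.7287, c_gold = y_gold − 0.07·k_gold ≈ 5.2555.
Gain: Δc = 5.2555 − 4.8638 ≈ 0.3917.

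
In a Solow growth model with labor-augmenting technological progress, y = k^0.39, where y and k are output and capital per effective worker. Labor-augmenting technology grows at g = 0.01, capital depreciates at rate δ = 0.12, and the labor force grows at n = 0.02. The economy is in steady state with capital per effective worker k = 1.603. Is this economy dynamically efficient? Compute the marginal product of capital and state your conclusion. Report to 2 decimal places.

Break-even investment rate: n + g + δ = 0.02 + 0.01 + 0.12 = 0.15.
MPK = 0.39·k^(0.39−1) = 0.39·1.603^(-0.61) ≈ 0.2925.
MPK > 0.15, so the economy is dynamically efficient (under-saving).

dynamically efficient; MPK ≈ 0.29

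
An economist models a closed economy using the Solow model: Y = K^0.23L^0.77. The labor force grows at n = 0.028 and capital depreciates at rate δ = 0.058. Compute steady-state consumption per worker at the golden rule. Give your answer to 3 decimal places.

c_gold ≈ 1.033

n + δ = 0.028 + 0.058 = 0.086.
Maximizing c = f(k) − (n+δ)·k gives f'(k) = n+δ, i.e. 0.23·k^(0.23−1) = 0.086, so k_gold = (0.23/0.086)^(1/0.77) ≈ 3.5879.
y_gold = 3.5879^0.23 ≈ 1.3416.
c_gold = y_gold − (n+δ)·k_gold = 1.3416 − 0.086·3.5879 ≈ 1.0330.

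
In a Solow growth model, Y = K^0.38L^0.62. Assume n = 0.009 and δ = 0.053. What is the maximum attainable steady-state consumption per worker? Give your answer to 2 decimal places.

c_gold ≈ 1.88

Capital per worker breaks even when investment replaces (n + δ)·k; here n + δ = 0.062.
Golden rule sets MPK = n+δ: 0.38·k^(0.38−1) = 0.062, so k_gold = (0.38/0.062)^(1/0.62) ≈ 18.6203.
y_gold = 18.6203^0.38 ≈ 3.0381.
c_gold = y_gold − (n+δ)·k_gold = 3.0381 − 0.062·18.6203 ≈ 1.8836.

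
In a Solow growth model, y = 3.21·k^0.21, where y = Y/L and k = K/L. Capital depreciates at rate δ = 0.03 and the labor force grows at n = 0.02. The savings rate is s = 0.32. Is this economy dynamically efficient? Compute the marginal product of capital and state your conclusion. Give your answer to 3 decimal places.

Capital per worker breaks even when investment replaces (n + δ)·k; here n + δ = 0.05.
Steady-state k*: s·A·k^0.21 = 0.05·k gives k* = (0.32·3.21/0.05)^(1/0.79) ≈ 45.8803.
MPK = 0.21·3.21·45.8803^(-0.79) ≈ 0.0328.
MPK < n+δ = 0.05, so the economy is dynamically inefficient (over-saving).

dynamically inefficient; MPK ≈ 0.033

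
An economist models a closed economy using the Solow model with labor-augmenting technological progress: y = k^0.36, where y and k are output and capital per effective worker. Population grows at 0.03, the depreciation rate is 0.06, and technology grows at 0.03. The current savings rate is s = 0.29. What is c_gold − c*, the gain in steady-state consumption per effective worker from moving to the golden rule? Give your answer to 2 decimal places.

n + g + δ = 0.03 + 0.03 + 0.06 = 0.12.
Current steady state (s = 0.29): k* = (0.29/0.12)^(1/0.64) ≈ 3.9699, y* = 3.9699^0.36 ≈ 1.6427, c* = (1−0.29)·1.6427 ≈ 1.1663.
Setting f'(k) = n+g+δ gives 0.36·k^(0.36−1) = 0.12, hence k_gold = (0.36/0.12)^(1/0.64) ≈ 5.5655.
y_gold = 5.5655^0.36 ≈ 1.8552, c_gold = y_gold − 0.12·k_gold ≈ 1.1873.
Gain: Δc = 1.1873 − 1.1663 ≈ 0.0210.

Δc ≈ 0.02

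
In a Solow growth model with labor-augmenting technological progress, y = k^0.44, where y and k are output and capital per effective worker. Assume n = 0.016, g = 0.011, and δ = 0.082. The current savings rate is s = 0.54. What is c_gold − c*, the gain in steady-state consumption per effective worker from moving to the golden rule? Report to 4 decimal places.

Δc ≈ 0.0590

Capital per effective worker breaks even when investment replaces (n + g + δ)·k; here n + g + δ = 0.109.
Current steady state (s = 0.54): k* = (0.54/0.109)^(1/0.56) ≈ 17.4186, y* = 17.4186^0.44 ≈ 3.5160, c* = (1−0.54)·3.5160 ≈ 1.6173.
At the golden rule the marginal product of capital equals n+g+δ: 0.44·k^(0.44−1) = 0.109. Solving, k_gold = (0.44/0.109)^(1/0.56) ≈ 12.0834.
y_gold = 12.0834^0.44 ≈ 2.9934, c_gold = y_gold − 0.109·k_gold ≈ 1.6763.
Gain: Δc = 1.6763 − 1.6173 ≈ 0.0590.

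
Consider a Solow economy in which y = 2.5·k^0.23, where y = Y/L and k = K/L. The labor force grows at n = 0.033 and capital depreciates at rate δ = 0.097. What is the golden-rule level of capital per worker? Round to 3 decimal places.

Capital per worker breaks even when investment replaces (n + δ)·k; here n + δ = 0.13.
Maximizing c = f(k) − (n+δ)·k gives f'(k) = n+δ, i.e. 0.23·2.5·k^(0.23−1) = 0.13, so k_gold = (0.23·2.5/0.13)^(1/0.77) ≈ 6.8961.

k_gold ≈ 6.896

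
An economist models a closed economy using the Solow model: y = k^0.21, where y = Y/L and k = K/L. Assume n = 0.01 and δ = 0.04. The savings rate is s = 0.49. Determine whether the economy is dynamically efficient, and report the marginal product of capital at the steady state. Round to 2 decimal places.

dynamically inefficient; MPK ≈ 0.02

n + δ = 0.01 + 0.04 = 0.05.
Steady-state k*: s·k^0.21 = 0.05·k gives k* = (0.49/0.05)^(1/0.79) ≈ 17.9770.
MPK = 0.21·17.9770^(-0.79) ≈ 0.0214.
MPK < n+δ = 0.05, so the economy is dynamically inefficient (over-saving).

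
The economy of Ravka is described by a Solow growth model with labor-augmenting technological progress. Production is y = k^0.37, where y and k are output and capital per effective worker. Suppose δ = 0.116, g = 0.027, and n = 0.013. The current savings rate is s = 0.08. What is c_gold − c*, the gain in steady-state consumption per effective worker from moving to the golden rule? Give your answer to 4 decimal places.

Δc ≈ 0.4247

The effective depreciation rate is n + g + δ = 0.013 + 0.027 + 0.116 = 0.156.
Current steady state (s = 0.08): k* = (0.08/0.156)^(1/0.63) ≈ 0.3464, y* = 0.3464^0.37 ≈ 0.6756, c* = (1−0.08)·0.6756 ≈ 0.6215.
Golden rule sets MPK = n+g+δ: 0.37·k^(0.37−1) = 0.156, so k_gold = (0.37/0.156)^(1/0.63) ≈ 3.9388.
y_gold = 3.9388^0.37 ≈ 1.6607, c_gold = y_gold − 0.156·k_gold ≈ 1.0462.
Gain: Δc = 1.0462 − 0.6215 ≈ 0.4247.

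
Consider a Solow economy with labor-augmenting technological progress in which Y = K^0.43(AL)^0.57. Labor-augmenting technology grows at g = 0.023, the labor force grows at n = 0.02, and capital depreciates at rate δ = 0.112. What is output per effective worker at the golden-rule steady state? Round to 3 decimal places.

The effective depreciation rate is n + g + δ = 0.02 + 0.023 + 0.112 = 0.155.
Setting f'(k) = n+g+δ gives 0.43·k^(0.43−1) = 0.155, hence k_gold = (0.43/0.155)^(1/0.57) ≈ 5.9901.
Output: y_gold = k_gold^0.43 = 5.9901^0.43 ≈ 2.1592.

y_gold ≈ 2.159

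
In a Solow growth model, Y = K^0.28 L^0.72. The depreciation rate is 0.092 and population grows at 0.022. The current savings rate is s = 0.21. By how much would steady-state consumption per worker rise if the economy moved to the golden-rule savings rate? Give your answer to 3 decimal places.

Δc ≈ 0.019

n + δ = 0.022 + 0.092 = 0.114.
Current steady state (s = 0.21): k* = (0.21/0.114)^(1/0.72) ≈ 2.3361, y* = 2.3361^0.28 ≈ 1.2682, c* = (1−0.21)·1.2682 ≈ 1.0019.
At the golden rule the marginal product of capital equals n+δ: 0.28·k^(0.28−1) = 0.114. Solving, k_gold = (0.28/0.114)^(1/0.72) ≈ 3.4835.
y_gold = 3.4835^0.28 ≈ 1.4183, c_gold = y_gold − 0.114·k_gold ≈ 1.0212.
Gain: Δc = 1.0212 − 1.0019 ≈ 0.0193.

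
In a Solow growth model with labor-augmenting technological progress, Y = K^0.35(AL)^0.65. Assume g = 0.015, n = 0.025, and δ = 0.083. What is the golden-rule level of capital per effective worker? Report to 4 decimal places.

k_gold ≈ 4.9970

Break-even investment rate: n + g + δ = 0.025 + 0.015 + 0.083 = 0.123.
At the golden rule the marginal product of capital equals n+g+δ: 0.35·k^(0.35−1) = 0.123. Solving, k_gold = (0.35/0.123)^(1/0.65) ≈ 4.9970.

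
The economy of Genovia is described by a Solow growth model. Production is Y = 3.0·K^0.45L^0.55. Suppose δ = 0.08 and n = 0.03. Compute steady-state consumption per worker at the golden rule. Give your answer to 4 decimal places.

Break-even investment rate: n + δ = 0.03 + 0.08 = 0.11.
Golden rule sets MPK = n+δ: 0.45·3.0·k^(0.45−1) = 0.11, so k_gold = (0.45·3.0/0.11)^(1/0.55) ≈ 95.4757.
y_gold = 3.0·95.4757^0.45 ≈ 23.3385.
c_gold = y_gold − (n+δ)·k_gold = 23.3385 − 0.11·95.4757 ≈ 12.8362.

c_gold ≈ 12.8362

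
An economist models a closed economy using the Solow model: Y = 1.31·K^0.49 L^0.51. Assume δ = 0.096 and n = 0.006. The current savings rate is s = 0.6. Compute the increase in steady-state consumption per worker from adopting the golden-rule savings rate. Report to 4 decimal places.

n + δ = 0.006 + 0.096 = 0.102.
Current steady state (s = 0.6): k* = (0.6·1.31/0.102)^(1/0.51) ≈ 54.8110, y* = 1.31·54.8110^0.49 ≈ 9.3179, c* = (1−0.6)·9.3179 ≈ 3.7271.
At the golden rule the marginal product of capital equals n+δ: 0.49·1.31·k^(0.49−1) = 0.102. Solving, k_gold = (0.49·1.31/0.102)^(1/0.51) ≈ 36.8474.
y_gold = 1.31·36.8474^0.49 ≈ 7.6703, c_gold = y_gold − 0.102·k_gold ≈ 3.9118.
Gain: Δc = 3.9118 − 3.7271 ≈ 0.1847.

Δc ≈ 0.1847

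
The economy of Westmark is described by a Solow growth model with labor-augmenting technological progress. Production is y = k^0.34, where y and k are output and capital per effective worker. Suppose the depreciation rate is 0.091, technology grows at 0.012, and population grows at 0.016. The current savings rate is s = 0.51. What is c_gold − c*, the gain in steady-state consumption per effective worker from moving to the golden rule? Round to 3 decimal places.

Δc ≈ 0.096

n + g + δ = 0.016 + 0.012 + 0.091 = 0.119.
Current steady state (s = 0.51): k* = (0.51/0.119)^(1/0.66) ≈ 9.0701, y* = 9.0701^0.34 ≈ 2.1164, c* = (1−0.51)·2.1164 ≈ 1.0370.
Setting f'(k) = n+g+δ gives 0.34·k^(0.34−1) = 0.119, hence k_gold = (0.34/0.119)^(1/0.66) ≈ 4.9069.
y_gold = 4.9069^0.34 ≈ 1.7174, c_gold = y_gold − 0.119·k_gold ≈ 1.1335.
Gain: Δc = 1.1335 − 1.0370 ≈ 0.0965.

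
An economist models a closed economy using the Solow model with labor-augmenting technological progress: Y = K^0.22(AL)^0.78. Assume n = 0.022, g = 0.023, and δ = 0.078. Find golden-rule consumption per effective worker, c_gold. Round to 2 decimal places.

The effective depreciation rate is n + g + δ = 0.022 + 0.023 + 0.078 = 0.123.
Setting f'(k) = n+g+δ gives 0.22·k^(0.22−1) = 0.123, hence k_gold = (0.22/0.123)^(1/0.78) ≈ 2.1074.
y_gold = 2.1074^0.22 ≈ 1.1782.
c_gold = y_gold − (n+g+δ)·k_gold = 1.1782 − 0.123·2.1074 ≈ 0.9190.

c_gold ≈ 0.92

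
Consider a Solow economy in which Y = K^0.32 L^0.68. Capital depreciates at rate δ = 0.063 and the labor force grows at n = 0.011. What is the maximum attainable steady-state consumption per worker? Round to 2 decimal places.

c_gold ≈ 1.35

Break-even investment rate: n + δ = 0.011 + 0.063 = 0.074.
Golden rule sets MPK = n+δ: 0.32·k^(0.32−1) = 0.074, so k_gold = (0.32/0.074)^(1/0.68) ≈ 8.6134.
y_gold = 8.6134^0.32 ≈ 1.9918.
c_gold = y_gold − (n+δ)·k_gold = 1.9918 − 0.074·8.6134 ≈ 1.3545.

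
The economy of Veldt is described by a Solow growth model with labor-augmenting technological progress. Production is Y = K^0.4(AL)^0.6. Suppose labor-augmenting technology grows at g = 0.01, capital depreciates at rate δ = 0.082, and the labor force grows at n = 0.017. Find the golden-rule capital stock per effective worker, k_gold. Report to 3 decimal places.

The effective depreciation rate is n + g + δ = 0.017 + 0.01 + 0.082 = 0.109.
Maximizing c = f(k) − (n+g+δ)·k gives f'(k) = n+g+δ, i.e. 0.4·k^(0.4−1) = 0.109, so k_gold = (0.4/0.109)^(1/0.6) ≈ 8.7308.

k_gold ≈ 8.731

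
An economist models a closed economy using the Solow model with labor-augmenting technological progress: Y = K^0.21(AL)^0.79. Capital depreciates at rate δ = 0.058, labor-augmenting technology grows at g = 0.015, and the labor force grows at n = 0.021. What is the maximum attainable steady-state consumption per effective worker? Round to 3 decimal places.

c_gold ≈ 0.978

n + g + δ = 0.021 + 0.015 + 0.058 = 0.094.
At the golden rule the marginal product of capital equals n+g+δ: 0.21·k^(0.21−1) = 0.094. Solving, k_gold = (0.21/0.094)^(1/0.79) ≈ 2.7662.
y_gold = 2.7662^0.21 ≈ 1.2382.
c_gold = y_gold − (n+g+δ)·k_gold = 1.2382 − 0.094·2.7662 ≈ 0.9782.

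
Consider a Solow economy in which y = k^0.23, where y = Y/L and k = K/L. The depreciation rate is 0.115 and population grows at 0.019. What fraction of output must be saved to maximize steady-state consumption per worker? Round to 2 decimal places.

n + δ = 0.019 + 0.115 = 0.134.
At the golden rule MPK = n+δ, and in any Cobb-Douglas steady state s = (n+δ)·k/y = MPK·k/y = capital's share 0.23.

s_gold = 0.23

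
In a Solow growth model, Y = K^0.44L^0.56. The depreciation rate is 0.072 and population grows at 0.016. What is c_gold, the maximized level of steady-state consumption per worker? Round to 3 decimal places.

c_gold ≈ 1.983

n + δ = 0.016 + 0.072 = 0.088.
Setting f'(k) = n+δ gives 0.44·k^(0.44−1) = 0.088, hence k_gold = (0.44/0.088)^(1/0.56) ≈ 17.7076.
y_gold = 17.7076^0.44 ≈ 3.5415.
c_gold = y_gold − (n+δ)·k_gold = 3.5415 − 0.088·17.7076 ≈ 1.9833.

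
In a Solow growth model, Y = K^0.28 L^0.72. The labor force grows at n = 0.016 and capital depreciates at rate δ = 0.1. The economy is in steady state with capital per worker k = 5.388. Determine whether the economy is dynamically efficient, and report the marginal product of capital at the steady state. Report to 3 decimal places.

dynamically inefficient; MPK ≈ 0.083

Capital per worker breaks even when investment replaces (n + δ)·k; here n + δ = 0.116.
MPK = 0.28·k^(0.28−1) = 0.28·5.388^(-0.72) ≈ 0.0833.
MPK < 0.116, so the economy is dynamically inefficient (over-saving).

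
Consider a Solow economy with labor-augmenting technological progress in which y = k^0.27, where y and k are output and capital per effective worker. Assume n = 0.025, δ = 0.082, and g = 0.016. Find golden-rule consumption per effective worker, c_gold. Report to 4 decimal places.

c_gold ≈ 0.9764

The effective depreciation rate is n + g + δ = 0.025 + 0.016 + 0.082 = 0.123.
Maximizing c = f(k) − (n+g+δ)·k gives f'(k) = n+g+δ, i.e. 0.27·k^(0.27−1) = 0.123, so k_gold = (0.27/0.123)^(1/0.73) ≈ 2.9360.
y_gold = 2.9360^0.27 ≈ 1.3375.
c_gold = y_gold − (n+g+δ)·k_gold = 1.3375 − 0.123·2.9360 ≈ 0.9764.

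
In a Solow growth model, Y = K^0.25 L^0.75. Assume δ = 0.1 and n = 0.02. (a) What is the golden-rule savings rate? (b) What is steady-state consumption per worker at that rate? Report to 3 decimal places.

Capital per worker breaks even when investment replaces (n + δ)·k; here n + δ = 0.12.
For Cobb-Douglas, s_gold equals capital's share: s_gold = 0.25.
Maximizing c = f(k) − (n+δ)·k gives f'(k) = n+δ, i.e. 0.25·k^(0.25−1) = 0.12, so k_gold = (0.25/0.12)^(1/0.75) ≈ 2.6608.
y_gold = 2.6608^0.25 ≈ 1.2772; c_gold = (1−0.25)·y_gold ≈ 0.9579.

(a) s_gold = 0.250; (b) c_gold ≈ 0.958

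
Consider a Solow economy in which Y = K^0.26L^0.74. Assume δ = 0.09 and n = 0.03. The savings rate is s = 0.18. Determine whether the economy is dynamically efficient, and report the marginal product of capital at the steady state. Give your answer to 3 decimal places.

dynamically efficient; MPK ≈ 0.173

The effective depreciation rate is n + δ = 0.03 + 0.09 = 0.12.
Steady-state k*: s·k^0.26 = 0.12·k gives k* = (0.18/0.12)^(1/0.74) ≈ 1.7297.
MPK = 0.26·1.7297^(-0.74) ≈ 0.1733.
MPK > n+δ = 0.12, so the economy is dynamically efficient (under-saving).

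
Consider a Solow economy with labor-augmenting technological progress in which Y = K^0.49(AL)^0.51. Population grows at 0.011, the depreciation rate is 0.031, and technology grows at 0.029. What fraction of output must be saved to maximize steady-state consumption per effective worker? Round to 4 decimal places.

Capital per effective worker breaks even when investment replaces (n + g + δ)·k; here n + g + δ = 0.071.
At the golden rule MPK = n+g+δ, and in any Cobb-Douglas steady state s = (n+g+δ)·k/y = MPK·k/y = capital's share 0.49.

s_gold = 0.4900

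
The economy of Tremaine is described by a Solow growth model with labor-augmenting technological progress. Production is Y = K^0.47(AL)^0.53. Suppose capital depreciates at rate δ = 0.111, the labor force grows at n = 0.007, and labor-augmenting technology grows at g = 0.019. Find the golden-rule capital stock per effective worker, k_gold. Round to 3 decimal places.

k_gold ≈ 10.236

The effective depreciation rate is n + g + δ = 0.007 + 0.019 + 0.111 = 0.137.
At the golden rule the marginal product of capital equals n+g+δ: 0.47·k^(0.47−1) = 0.137. Solving, k_gold = (0.47/0.137)^(1/0.53) ≈ 10.2364.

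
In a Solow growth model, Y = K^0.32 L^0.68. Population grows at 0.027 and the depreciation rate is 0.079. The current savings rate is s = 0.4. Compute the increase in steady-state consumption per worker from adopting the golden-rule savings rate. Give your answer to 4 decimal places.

Δc ≈ 0.0228

Break-even investment rate: n + δ = 0.027 + 0.079 = 0.106.
Current steady state (s = 0.4): k* = (0.4/0.106)^(1/0.68) ≈ 7.0497, y* = 7.0497^0.32 ≈ 1.8682, c* = (1−0.4)·1.8682 ≈ 1.1209.
Maximizing c = f(k) − (n+δ)·k gives f'(k) = n+δ, i.e. 0.32·k^(0.32−1) = 0.106, so k_gold = (0.32/0.106)^(1/0.68) ≈ 5.0775.
y_gold = 5.0775^0.32 ≈ 1.6819, c_gold = y_gold − 0.106·k_gold ≈ 1.1437.
Gain: Δc = 1.1437 − 1.1209 ≈ 0.0228.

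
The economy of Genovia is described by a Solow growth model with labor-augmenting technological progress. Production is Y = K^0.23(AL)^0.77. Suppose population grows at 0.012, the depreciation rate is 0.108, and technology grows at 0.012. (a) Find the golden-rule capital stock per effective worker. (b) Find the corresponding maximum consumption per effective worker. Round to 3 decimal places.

(a) k_gold ≈ 2.057; (b) c_gold ≈ 0.909

Break-even investment rate: n + g + δ = 0.012 + 0.012 + 0.108 = 0.132.
Maximizing c = f(k) − (n+g+δ)·k gives f'(k) = n+g+δ, i.e. 0.23·k^(0.23−1) = 0.132, so k_gold = (0.23/0.132)^(1/0.77) ≈ 2.0568.
y_gold = 2.0568^0.23 ≈ 1.1804; c_gold = y_gold − 0.132·k_gold ≈ 0.9089.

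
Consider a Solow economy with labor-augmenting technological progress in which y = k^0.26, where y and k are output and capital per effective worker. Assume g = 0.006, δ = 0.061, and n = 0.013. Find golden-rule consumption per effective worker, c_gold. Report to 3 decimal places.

c_gold ≈ 1.120

The effective depreciation rate is n + g + δ = 0.013 + 0.006 + 0.061 = 0.08.
At the golden rule the marginal product of capital equals n+g+δ: 0.26·k^(0.26−1) = 0.08. Solving, k_gold = (0.26/0.08)^(1/0.74) ≈ 4.9174.
y_gold = 4.9174^0.26 ≈ 1.5130.
c_gold = y_gold − (n+g+δ)·k_gold = 1.5130 − 0.08·4.9174 ≈ 1.1197.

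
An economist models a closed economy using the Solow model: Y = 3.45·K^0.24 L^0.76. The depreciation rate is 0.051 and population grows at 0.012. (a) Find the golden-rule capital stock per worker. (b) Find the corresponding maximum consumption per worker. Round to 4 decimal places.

(a) k_gold ≈ 29.6456; (b) c_gold ≈ 5.9143

Capital per worker breaks even when investment replaces (n + δ)·k; here n + δ = 0.063.
Setting f'(k) = n+δ gives 0.24·3.45·k^(0.24−1) = 0.063, hence k_gold = (0.24·3.45/0.063)^(1/0.76) ≈ 29.6456.
y_gold = 3.45·29.6456^0.24 ≈ 7.7820; c_gold = y_gold − 0.063·k_gold ≈ 5.9143.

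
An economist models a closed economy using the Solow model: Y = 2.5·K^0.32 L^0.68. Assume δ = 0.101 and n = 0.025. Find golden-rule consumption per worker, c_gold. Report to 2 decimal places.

n + δ = 0.025 + 0.101 = 0.126.
Golden rule sets MPK = n+δ: 0.32·2.5·k^(0.32−1) = 0.126, so k_gold = (0.32·2.5/0.126)^(1/0.68) ≈ 15.1520.
y_gold = 2.5·15.1520^0.32 ≈ 5.9661.
c_gold = y_gold − (n+δ)·k_gold = 5.9661 − 0.126·15.1520 ≈ 4.0569.

c_gold ≈ 4.06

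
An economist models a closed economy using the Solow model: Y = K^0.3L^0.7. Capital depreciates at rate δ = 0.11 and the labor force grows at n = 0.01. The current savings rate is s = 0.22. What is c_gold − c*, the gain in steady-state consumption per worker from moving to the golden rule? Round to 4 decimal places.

The effective depreciation rate is n + δ = 0.01 + 0.11 = 0.12.
Current steady state (s = 0.22): k* = (0.22/0.12)^(1/0.7) ≈ 2.3772, y* = 2.3772^0.3 ≈ 1.2966, c* = (1−0.22)·1.2966 ≈ 1.0114.
Golden rule sets MPK = n+δ: 0.3·k^(0.3−1) = 0.12, so k_gold = (0.3/0.12)^(1/0.7) ≈ 3.7024.
y_gold = 3.7024^0.3 ≈ 1.4810, c_gold = y_gold − 0.12·k_gold ≈ 1.0367.
Gain: Δc = 1.0367 − 1.0114 ≈ 0.0253.

Δc ≈ 0.0253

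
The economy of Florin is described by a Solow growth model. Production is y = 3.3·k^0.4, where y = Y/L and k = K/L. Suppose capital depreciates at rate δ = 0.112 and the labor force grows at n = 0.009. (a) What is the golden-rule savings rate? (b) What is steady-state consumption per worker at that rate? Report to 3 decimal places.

(a) s_gold = 0.400; (b) c_gold ≈ 9.739

The effective depreciation rate is n + δ = 0.009 + 0.112 = 0.121.
For Cobb-Douglas, s_gold equals capital's share: s_gold = 0.4.
Golden rule sets MPK = n+δ: 0.4·3.3·k^(0.4−1) = 0.121, so k_gold = (0.4·3.3/0.121)^(1/0.6) ≈ 53.6596.
y_gold = 3.3·53.6596^0.4 ≈ 16.2320; c_gold = (1−0.4)·y_gold ≈ 9.7392.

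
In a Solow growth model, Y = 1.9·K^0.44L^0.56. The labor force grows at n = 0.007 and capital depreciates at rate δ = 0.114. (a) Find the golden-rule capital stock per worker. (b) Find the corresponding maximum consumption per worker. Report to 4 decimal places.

(a) k_gold ≈ 31.5476; (b) c_gold ≈ 4.8583

n + δ = 0.007 + 0.114 = 0.121.
At the golden rule the marginal product of capital equals n+δ: 0.44·1.9·k^(0.44−1) = 0.121. Solving, k_gold = (0.44·1.9/0.121)^(1/0.56) ≈ 31.5476.
y_gold = 1.9·31.5476^0.44 ≈ 8.6756; c_gold = y_gold − 0.121·k_gold ≈ 4.8583.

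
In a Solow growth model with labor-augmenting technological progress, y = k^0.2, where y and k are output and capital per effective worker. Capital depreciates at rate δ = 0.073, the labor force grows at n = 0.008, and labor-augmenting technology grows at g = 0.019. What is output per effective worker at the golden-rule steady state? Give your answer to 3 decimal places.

Break-even investment rate: n + g + δ = 0.008 + 0.019 + 0.073 = 0.1.
Golden rule sets MPK = n+g+δ: 0.2·k^(0.2−1) = 0.1, so k_gold = (0.2/0.1)^(1/0.8) ≈ 2.3784.
Output: y_gold = k_gold^0.2 = 2.3784^0.2 ≈ 1.1892.

y_gold ≈ 1.189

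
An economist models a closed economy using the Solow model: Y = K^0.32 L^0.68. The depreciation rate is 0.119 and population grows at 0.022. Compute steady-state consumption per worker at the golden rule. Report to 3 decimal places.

n + δ = 0.022 + 0.119 = 0.141.
At the golden rule the marginal product of capital equals n+δ: 0.32·k^(0.32−1) = 0.141. Solving, k_gold = (0.32/0.141)^(1/0.68) ≈ 3.3375.
y_gold = 3.3375^0.32 ≈ 1.4706.
c_gold = y_gold − (n+δ)·k_gold = 1.4706 − 0.141·3.3375 ≈ 1.0000.

c_gold ≈ 1.000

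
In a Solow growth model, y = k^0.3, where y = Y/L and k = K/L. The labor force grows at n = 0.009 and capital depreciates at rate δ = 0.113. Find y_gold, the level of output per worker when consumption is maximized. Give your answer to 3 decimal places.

Break-even investment rate: n + δ = 0.009 + 0.113 = 0.122.
Golden rule sets MPK = n+δ: 0.3·k^(0.3−1) = 0.122, so k_gold = (0.3/0.122)^(1/0.7) ≈ 3.6160.
Output: y_gold = k_gold^0.3 = 3.6160^0.3 ≈ 1.4705.

y_gold ≈ 1.471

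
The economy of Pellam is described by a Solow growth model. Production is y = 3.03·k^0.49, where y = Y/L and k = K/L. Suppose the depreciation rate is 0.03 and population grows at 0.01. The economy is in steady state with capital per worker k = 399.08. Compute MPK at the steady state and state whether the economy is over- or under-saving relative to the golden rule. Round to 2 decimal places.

n + δ = 0.01 + 0.03 = 0.04.
MPK = 0.49·3.03·k^(0.49−1) = 0.49·3.03·399.08^(-0.51) ≈ 0.0700.
MPK > 0.04, so the economy is dynamically efficient (under-saving).

under-saving; MPK ≈ 0.07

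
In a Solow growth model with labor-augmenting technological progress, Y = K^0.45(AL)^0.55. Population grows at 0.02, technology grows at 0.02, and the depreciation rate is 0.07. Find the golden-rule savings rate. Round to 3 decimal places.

Capital per effective worker breaks even when investment replaces (n + g + δ)·k; here n + g + δ = 0.11.
At the golden rule MPK = n+g+δ, and in any Cobb-Douglas steady state s = (n+g+δ)·k/y = MPK·k/y = capital's share 0.45.

s_gold = 0.450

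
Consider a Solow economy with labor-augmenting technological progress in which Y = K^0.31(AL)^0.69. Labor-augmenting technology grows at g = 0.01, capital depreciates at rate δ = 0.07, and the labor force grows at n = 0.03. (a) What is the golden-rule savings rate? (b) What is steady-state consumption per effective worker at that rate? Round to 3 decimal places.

(a) s_gold = 0.310; (b) c_gold ≈ 1.099

The effective depreciation rate is n + g + δ = 0.03 + 0.01 + 0.07 = 0.11.
For Cobb-Douglas, s_gold equals capital's share: s_gold = 0.31.
At the golden rule the marginal product of capital equals n+g+δ: 0.31·k^(0.31−1) = 0.11. Solving, k_gold = (0.31/0.11)^(1/0.69) ≈ 4.4888.
y_gold = 4.4888^0.31 ≈ 1.5928; c_gold = (1−0.31)·y_gold ≈ 1.0990.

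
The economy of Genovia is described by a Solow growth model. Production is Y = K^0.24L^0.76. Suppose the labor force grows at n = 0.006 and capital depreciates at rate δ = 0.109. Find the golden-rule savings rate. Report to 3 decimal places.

n + δ = 0.006 + 0.109 = 0.115.
At the golden rule MPK = n+δ, and in any Cobb-Douglas steady state s = (n+δ)·k/y = MPK·k/y = capital's share 0.24.

s_gold = 0.240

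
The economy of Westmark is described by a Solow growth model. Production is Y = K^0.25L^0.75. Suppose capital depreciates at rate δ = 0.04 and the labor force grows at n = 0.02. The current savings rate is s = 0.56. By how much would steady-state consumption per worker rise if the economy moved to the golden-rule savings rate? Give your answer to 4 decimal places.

The effective depreciation rate is n + δ = 0.02 + 0.04 = 0.06.
Current steady state (s = 0.56): k* = (0.56/0.06)^(1/0.75) ≈ 19.6509, y* = 19.6509^0.25 ≈ 2.1055, c* = (1−0.56)·2.1055 ≈ 0.9264.
Setting f'(k) = n+δ gives 0.25·k^(0.25−1) = 0.06, hence k_gold = (0.25/0.06)^(1/0.75) ≈ 6.7048.
y_gold = 6.7048^0.25 ≈ 1.6091, c_gold = y_gold − 0.06·k_gold ≈ 1.2069.
Gain: Δc = 1.2069 − 0.9264 ≈ 0.2805.

Δc ≈ 0.2805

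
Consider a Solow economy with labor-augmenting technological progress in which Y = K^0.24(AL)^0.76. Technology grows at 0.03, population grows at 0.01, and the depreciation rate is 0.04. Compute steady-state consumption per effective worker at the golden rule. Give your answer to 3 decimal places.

c_gold ≈ 1.075

Capital per effective worker breaks even when investment replaces (n + g + δ)·k; here n + g + δ = 0.08.
Setting f'(k) = n+g+δ gives 0.24·k^(0.24−1) = 0.08, hence k_gold = (0.24/0.08)^(1/0.76) ≈ 4.2442.
y_gold = 4.2442^0.24 ≈ 1.4147.
c_gold = y_gold − (n+g+δ)·k_gold = 1.4147 − 0.08·4.2442 ≈ 1.0752.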